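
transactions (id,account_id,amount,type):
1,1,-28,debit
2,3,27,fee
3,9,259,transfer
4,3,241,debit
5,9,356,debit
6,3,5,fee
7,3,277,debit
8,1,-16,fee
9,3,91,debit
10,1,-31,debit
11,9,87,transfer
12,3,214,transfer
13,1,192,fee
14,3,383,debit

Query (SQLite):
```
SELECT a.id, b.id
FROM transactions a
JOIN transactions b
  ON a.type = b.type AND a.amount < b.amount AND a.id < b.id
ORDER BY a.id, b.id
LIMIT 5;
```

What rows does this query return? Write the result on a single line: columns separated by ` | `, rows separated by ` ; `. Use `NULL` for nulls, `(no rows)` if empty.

Pairs (a,b) with same type, a.amount < b.amount, a.id < b.id.
type groups: debit:{1,4,5,7,9,10,14} fee:{2,6,8,13} transfer:{3,11,12}
Ordered by (a.id, b.id); first 5.

1 | 4 ; 1 | 5 ; 1 | 7 ; 1 | 9 ; 1 | 14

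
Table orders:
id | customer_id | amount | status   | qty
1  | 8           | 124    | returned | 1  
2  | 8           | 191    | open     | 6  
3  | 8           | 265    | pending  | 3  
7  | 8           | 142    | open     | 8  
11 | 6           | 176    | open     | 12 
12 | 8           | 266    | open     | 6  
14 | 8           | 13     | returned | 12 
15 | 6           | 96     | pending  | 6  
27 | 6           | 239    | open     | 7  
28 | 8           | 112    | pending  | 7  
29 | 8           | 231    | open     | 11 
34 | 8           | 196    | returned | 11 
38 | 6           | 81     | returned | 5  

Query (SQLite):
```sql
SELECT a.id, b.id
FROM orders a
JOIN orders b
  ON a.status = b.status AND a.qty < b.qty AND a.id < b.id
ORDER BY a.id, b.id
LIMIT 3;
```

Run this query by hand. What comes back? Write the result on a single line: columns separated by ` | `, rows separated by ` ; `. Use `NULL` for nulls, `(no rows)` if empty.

Pairs (a,b) with same status, a.qty < b.qty, a.id < b.id.
status groups: open:{2,7,11,12,27,29} pending:{3,15,28} returned:{1,14,34,38}
Ordered by (a.id, b.id); first 3.

1 | 14 ; 1 | 34 ; 1 | 38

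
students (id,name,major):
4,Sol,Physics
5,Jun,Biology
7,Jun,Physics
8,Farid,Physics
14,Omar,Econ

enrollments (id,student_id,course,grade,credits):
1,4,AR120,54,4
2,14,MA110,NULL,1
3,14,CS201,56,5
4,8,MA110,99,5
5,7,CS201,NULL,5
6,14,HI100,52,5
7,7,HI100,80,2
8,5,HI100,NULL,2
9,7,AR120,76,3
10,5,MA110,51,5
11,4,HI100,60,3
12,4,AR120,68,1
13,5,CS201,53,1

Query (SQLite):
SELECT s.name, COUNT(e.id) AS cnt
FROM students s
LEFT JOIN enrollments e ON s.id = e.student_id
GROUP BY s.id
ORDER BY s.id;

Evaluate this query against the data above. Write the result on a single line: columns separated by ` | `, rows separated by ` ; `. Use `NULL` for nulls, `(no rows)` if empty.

LEFT JOIN keeps every students row; unmatched ones get NULL for enrollments columns.
Group by students.id and compute COUNT(e.id). COUNT(col) of an all-NULL group is 0.
  4: ids {1, 11, 12} → COUNT(e.id)=3
  5: ids {8, 10, 13} → COUNT(e.id)=3
  7: ids {5, 7, 9} → COUNT(e.id)=3
  8: ids {4} → COUNT(e.id)=1
  14: ids {2, 3, 6} → COUNT(e.id)=3

Sol | 3 ; Jun | 3 ; Jun | 3 ; Farid | 1 ; Omar | 3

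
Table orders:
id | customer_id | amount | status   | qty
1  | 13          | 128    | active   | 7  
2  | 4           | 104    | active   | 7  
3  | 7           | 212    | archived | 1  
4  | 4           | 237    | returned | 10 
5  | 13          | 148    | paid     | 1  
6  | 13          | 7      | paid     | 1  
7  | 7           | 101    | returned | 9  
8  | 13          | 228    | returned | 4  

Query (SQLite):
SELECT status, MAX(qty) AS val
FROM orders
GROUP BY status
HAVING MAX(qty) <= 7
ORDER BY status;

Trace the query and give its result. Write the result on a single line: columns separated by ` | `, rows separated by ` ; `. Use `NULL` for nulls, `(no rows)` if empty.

active | 7 ; archived | 1 ; paid | 1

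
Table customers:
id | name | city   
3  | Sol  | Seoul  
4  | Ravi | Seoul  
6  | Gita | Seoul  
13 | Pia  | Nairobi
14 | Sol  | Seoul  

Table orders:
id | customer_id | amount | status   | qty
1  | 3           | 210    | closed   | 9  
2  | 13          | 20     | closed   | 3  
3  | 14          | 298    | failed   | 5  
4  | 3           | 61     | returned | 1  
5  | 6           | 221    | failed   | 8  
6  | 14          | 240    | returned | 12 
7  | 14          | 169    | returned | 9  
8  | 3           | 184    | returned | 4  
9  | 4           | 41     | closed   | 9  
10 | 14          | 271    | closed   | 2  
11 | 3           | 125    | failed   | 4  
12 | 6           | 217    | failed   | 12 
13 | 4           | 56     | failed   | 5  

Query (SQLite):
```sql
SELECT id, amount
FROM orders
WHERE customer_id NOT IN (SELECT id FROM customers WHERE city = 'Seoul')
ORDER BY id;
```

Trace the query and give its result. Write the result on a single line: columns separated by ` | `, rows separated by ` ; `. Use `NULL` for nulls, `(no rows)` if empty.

2 | 20

Inner query: customers.id where city = 'Seoul'.
Outer: keep orders rows whose customer_id is not in that set.
Inner query → {3, 4, 6, 14}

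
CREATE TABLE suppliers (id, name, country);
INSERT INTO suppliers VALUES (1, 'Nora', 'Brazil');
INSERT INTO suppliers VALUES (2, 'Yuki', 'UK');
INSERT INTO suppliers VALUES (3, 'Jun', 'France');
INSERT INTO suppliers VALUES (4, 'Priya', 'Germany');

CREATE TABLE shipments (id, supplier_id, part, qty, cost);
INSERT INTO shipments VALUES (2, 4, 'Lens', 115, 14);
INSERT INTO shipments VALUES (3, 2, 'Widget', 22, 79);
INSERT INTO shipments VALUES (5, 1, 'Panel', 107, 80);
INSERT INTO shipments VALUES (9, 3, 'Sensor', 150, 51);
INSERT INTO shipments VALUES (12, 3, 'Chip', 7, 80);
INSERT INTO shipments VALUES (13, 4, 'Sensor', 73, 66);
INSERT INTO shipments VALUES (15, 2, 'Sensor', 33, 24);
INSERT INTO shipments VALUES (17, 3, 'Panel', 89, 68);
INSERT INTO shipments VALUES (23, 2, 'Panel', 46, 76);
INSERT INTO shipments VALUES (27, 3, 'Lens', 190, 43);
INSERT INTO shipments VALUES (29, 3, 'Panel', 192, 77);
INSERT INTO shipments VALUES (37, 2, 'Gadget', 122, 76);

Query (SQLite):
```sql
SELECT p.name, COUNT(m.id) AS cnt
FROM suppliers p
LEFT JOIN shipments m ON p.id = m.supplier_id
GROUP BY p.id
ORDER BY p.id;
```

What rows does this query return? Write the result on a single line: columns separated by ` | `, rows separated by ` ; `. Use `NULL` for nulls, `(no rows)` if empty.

LEFT JOIN keeps every suppliers row; unmatched ones get NULL for shipments columns.
Group by suppliers.id and compute COUNT(m.id). COUNT(col) of an all-NULL group is 0.
  1: ids {5} → COUNT(m.id)=1
  2: ids {3, 15, 23, 37} → COUNT(m.id)=4
  3: ids {9, 12, 17, 27, 29} → COUNT(m.id)=5
  4: ids {2, 13} → COUNT(m.id)=2

Nora | 1 ; Yuki | 4 ; Jun | 5 ; Priya | 2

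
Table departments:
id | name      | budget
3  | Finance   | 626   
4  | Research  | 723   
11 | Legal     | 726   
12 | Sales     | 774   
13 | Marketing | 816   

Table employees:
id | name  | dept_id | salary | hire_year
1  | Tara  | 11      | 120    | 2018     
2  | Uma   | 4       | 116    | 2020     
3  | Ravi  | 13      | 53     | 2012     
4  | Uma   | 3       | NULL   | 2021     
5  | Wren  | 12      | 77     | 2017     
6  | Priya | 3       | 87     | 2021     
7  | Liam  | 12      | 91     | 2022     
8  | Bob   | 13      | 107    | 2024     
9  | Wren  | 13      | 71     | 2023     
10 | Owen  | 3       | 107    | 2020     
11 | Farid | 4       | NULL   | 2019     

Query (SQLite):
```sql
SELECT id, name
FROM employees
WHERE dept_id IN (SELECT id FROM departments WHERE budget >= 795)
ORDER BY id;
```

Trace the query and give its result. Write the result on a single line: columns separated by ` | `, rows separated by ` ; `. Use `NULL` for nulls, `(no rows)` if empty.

Inner query: departments.id where budget >= 795.
Outer: keep employees rows whose dept_id is in that set.
Inner query → {13}

3 | Ravi ; 8 | Bob ; 9 | Wren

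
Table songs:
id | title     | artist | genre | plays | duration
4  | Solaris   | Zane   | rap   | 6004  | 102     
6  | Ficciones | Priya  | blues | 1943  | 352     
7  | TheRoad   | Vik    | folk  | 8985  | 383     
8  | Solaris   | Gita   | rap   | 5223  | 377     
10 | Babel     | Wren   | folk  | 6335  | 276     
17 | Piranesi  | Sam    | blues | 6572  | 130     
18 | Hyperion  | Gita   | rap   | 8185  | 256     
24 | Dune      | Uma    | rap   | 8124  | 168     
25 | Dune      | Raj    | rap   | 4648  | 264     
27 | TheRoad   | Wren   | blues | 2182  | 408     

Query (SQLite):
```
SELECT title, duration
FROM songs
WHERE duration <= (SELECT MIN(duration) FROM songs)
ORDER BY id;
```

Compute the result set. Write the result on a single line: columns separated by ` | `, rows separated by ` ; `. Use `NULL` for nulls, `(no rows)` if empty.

Scalar subquery: MIN(duration) over all songs rows = 102.
Keep rows where duration <= that value.

Solaris | 102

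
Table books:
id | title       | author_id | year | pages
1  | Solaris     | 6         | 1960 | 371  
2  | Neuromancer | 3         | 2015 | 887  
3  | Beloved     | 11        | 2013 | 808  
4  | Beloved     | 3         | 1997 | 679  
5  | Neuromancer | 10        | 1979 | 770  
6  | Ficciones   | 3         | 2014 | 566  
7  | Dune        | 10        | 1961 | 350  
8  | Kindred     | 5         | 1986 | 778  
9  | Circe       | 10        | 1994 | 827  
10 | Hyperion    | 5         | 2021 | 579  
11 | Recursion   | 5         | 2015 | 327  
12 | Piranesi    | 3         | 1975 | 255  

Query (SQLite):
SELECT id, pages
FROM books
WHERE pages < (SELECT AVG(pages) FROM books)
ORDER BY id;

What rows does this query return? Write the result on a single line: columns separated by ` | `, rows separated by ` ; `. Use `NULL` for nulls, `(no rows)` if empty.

Scalar subquery: AVG(pages) over all books rows = 599.75.
Keep rows where pages < that value.

1 | 371 ; 6 | 566 ; 7 | 350 ; 10 | 579 ; 11 | 327 ; 12 | 255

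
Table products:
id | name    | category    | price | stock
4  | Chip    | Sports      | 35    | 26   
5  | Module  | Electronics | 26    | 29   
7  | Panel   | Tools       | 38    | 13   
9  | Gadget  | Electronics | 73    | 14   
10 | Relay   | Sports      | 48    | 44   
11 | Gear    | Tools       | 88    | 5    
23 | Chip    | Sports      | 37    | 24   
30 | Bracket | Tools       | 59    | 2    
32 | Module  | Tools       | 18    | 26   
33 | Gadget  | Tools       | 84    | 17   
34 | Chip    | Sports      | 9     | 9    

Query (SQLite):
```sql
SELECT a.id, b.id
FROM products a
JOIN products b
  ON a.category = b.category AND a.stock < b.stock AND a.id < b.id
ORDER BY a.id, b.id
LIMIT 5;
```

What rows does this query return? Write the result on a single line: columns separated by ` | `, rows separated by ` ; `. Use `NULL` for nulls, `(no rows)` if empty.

4 | 10 ; 7 | 32 ; 7 | 33 ; 11 | 32 ; 11 | 33

Pairs (a,b) with same category, a.stock < b.stock, a.id < b.id.
category groups: Electronics:{5,9} Sports:{4,10,23,34} Tools:{7,11,30,32,33}
Ordered by (a.id, b.id); first 5.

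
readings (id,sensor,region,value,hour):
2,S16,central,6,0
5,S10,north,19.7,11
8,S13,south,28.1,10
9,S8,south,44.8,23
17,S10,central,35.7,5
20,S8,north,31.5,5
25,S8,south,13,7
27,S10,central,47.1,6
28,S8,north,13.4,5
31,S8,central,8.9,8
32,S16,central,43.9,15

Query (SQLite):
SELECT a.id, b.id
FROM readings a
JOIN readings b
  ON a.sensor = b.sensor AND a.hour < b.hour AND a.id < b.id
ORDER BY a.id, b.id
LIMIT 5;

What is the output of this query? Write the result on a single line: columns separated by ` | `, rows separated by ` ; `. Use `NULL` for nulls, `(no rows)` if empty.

Pairs (a,b) with same sensor, a.hour < b.hour, a.id < b.id.
sensor groups: S10:{5,17,27} S13:{8} S16:{2,32} S8:{9,20,25,28,31}
Ordered by (a.id, b.id); first 5.

2 | 32 ; 17 | 27 ; 20 | 25 ; 20 | 31 ; 25 | 31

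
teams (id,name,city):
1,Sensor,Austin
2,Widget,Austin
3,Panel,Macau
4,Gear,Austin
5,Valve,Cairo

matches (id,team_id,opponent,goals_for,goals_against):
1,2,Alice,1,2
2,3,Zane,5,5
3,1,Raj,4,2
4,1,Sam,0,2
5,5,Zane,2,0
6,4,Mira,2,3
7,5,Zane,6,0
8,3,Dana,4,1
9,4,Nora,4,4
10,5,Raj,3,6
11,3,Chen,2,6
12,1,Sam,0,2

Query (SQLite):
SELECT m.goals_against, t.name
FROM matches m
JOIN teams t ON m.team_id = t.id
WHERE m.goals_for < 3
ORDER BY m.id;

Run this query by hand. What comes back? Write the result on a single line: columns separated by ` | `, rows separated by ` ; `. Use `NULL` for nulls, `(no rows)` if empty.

2 | Widget ; 2 | Sensor ; 0 | Valve ; 3 | Gear ; 6 | Panel ; 2 | Sensor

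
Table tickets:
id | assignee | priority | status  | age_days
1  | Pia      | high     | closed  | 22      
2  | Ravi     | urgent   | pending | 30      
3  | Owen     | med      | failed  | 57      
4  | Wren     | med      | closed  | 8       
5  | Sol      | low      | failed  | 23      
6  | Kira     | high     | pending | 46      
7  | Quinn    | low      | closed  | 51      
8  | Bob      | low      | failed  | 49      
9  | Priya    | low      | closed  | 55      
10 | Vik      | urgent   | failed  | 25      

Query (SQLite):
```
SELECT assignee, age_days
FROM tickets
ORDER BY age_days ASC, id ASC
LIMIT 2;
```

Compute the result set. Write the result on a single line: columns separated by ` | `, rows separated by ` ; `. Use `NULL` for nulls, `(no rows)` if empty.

Wren | 8 ; Pia | 22

Sort by age_days asc, tiebreak id asc: (8, id=4), (22, id=1), (23, id=5), (25, id=10), (30, id=2) …. Take first 2.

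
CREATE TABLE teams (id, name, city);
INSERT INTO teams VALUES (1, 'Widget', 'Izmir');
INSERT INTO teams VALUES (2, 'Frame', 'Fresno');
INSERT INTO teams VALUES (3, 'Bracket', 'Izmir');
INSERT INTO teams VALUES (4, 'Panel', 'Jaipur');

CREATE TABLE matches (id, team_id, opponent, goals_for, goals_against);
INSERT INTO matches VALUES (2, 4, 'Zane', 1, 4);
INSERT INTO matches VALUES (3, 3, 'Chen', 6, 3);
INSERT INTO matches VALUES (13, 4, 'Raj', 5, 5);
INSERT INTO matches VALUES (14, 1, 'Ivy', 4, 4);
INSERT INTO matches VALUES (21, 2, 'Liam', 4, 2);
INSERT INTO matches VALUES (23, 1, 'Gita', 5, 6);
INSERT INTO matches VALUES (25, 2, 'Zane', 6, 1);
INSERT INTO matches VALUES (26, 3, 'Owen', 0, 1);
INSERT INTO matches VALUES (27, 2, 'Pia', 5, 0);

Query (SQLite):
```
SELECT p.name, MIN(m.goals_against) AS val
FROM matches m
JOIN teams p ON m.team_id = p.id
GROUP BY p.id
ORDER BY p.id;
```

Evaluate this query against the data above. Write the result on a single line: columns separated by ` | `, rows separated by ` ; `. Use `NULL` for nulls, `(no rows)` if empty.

Join each matches row to its teams via team_id.
Group joined rows by teams.id; compute MIN(m.goals_against) per group.
  1: ids {14, 23} → MIN(m.goals_against)=4
  2: ids {21, 25, 27} → MIN(m.goals_against)=0
  3: ids {3, 26} → MIN(m.goals_against)=1
  4: ids {2, 13} → MIN(m.goals_against)=4

Widget | 4 ; Frame | 0 ; Bracket | 1 ; Panel | 4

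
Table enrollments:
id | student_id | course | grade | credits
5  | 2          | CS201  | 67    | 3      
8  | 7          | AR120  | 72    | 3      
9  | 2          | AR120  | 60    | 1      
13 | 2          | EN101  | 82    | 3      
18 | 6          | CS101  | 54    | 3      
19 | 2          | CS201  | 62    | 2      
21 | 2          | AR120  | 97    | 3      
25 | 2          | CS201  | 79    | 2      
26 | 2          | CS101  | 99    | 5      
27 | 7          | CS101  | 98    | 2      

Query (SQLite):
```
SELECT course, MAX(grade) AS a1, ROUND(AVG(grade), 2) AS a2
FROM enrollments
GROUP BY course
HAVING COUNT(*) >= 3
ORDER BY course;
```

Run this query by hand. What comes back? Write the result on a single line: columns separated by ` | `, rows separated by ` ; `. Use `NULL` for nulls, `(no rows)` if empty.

Group enrollments by course.
Per group compute: MAX(grade), ROUND(AVG(grade), 2).
HAVING: drop groups with fewer than 3 rows.
  AR120: ids {8, 9, 21} → MAX(grade)=97, ROUND(AVG(grade), 2)=76.33
  CS101: ids {18, 26, 27} → MAX(grade)=99, ROUND(AVG(grade), 2)=83.67
  CS201: ids {5, 19, 25} → MAX(grade)=79, ROUND(AVG(grade), 2)=69.33
  EN101: ids {13} → MAX(grade)=82, ROUND(AVG(grade), 2)=82

AR120 | 97 | 76.33 ; CS101 | 99 | 83.67 ; CS201 | 79 | 69.33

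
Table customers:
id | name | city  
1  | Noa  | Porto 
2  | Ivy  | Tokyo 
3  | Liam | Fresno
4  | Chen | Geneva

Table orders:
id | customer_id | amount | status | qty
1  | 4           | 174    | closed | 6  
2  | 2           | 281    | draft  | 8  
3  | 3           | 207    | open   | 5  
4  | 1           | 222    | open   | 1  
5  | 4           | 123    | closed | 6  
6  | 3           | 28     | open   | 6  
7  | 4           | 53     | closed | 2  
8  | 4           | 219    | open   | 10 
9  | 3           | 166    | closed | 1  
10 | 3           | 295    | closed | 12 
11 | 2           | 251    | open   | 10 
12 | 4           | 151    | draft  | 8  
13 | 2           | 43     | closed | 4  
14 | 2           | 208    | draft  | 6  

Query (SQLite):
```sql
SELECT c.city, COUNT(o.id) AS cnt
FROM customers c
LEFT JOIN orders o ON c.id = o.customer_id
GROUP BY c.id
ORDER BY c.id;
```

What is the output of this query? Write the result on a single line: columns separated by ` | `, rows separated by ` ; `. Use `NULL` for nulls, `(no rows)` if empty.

LEFT JOIN keeps every customers row; unmatched ones get NULL for orders columns.
Group by customers.id and compute COUNT(o.id). COUNT(col) of an all-NULL group is 0.
  1: ids {4} → COUNT(o.id)=1
  2: ids {2, 11, 13, 14} → COUNT(o.id)=4
  3: ids {3, 6, 9, 10} → COUNT(o.id)=4
  4: ids {1, 5, 7, 8, 12} → COUNT(o.id)=5

Porto | 1 ; Tokyo | 4 ; Fresno | 4 ; Geneva | 5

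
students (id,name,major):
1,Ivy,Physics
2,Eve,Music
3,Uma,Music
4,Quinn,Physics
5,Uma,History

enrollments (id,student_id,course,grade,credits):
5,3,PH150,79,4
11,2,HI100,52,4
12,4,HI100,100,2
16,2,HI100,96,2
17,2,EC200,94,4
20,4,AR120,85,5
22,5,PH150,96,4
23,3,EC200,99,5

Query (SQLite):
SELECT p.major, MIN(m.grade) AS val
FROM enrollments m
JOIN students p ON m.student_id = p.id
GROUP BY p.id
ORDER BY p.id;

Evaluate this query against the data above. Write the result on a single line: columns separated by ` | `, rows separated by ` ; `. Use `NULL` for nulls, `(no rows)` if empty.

Join each enrollments row to its students via student_id.
Group joined rows by students.id; compute MIN(m.grade) per group.
  2: ids {11, 16, 17} → MIN(m.grade)=52
  3: ids {5, 23} → MIN(m.grade)=79
  4: ids {12, 20} → MIN(m.grade)=85
  5: ids {22} → MIN(m.grade)=96

Music | 52 ; Music | 79 ; Physics | 85 ; History | 96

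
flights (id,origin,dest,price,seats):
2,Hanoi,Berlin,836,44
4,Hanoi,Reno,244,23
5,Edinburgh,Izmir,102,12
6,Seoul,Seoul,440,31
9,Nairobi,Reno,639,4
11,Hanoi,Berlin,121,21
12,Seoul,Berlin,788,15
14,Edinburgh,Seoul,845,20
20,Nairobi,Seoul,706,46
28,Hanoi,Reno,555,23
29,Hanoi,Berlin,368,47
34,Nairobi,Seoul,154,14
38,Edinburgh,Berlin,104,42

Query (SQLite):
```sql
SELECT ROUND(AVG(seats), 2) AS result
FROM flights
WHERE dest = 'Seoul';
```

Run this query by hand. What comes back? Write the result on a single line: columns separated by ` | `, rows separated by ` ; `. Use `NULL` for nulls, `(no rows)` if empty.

27.75

Rows where dest='Seoul' → seats values: [31, 20, 46, 14].
AVG = 111 / 4 (rounded to 2 dp).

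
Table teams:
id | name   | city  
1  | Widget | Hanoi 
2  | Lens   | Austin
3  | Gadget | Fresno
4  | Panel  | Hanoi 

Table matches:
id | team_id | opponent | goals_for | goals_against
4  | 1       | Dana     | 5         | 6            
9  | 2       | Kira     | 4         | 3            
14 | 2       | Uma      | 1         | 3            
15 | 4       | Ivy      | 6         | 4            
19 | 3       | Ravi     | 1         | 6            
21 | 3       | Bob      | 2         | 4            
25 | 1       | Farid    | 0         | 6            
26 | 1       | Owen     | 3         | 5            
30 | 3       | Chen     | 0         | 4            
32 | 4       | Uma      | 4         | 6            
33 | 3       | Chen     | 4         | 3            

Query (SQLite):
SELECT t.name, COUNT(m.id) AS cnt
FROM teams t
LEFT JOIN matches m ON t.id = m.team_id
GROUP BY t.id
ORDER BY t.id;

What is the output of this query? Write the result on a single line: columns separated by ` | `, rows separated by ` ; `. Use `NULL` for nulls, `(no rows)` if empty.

Widget | 3 ; Lens | 2 ; Gadget | 4 ; Panel | 2

LEFT JOIN keeps every teams row; unmatched ones get NULL for matches columns.
Group by teams.id and compute COUNT(m.id). COUNT(col) of an all-NULL group is 0.
  1: ids {4, 25, 26} → COUNT(m.id)=3
  2: ids {9, 14} → COUNT(m.id)=2
  3: ids {19, 21, 30, 33} → COUNT(m.id)=4
  4: ids {15, 32} → COUNT(m.id)=2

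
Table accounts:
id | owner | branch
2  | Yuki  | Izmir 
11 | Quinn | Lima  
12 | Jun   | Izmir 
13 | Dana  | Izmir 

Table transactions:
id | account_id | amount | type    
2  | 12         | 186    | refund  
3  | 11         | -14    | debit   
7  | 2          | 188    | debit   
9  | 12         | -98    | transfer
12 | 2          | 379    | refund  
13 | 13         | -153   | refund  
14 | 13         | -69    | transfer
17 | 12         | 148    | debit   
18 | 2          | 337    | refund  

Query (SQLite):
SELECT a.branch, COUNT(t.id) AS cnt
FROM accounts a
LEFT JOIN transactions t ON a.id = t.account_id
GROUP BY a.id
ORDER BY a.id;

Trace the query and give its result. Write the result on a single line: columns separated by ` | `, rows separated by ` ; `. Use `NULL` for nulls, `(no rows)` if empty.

LEFT JOIN keeps every accounts row; unmatched ones get NULL for transactions columns.
Group by accounts.id and compute COUNT(t.id). COUNT(col) of an all-NULL group is 0.
  2: ids {7, 12, 18} → COUNT(t.id)=3
  11: ids {3} → COUNT(t.id)=1
  12: ids {2, 9, 17} → COUNT(t.id)=3
  13: ids {13, 14} → COUNT(t.id)=2

Izmir | 3 ; Lima | 1 ; Izmir | 3 ; Izmir | 2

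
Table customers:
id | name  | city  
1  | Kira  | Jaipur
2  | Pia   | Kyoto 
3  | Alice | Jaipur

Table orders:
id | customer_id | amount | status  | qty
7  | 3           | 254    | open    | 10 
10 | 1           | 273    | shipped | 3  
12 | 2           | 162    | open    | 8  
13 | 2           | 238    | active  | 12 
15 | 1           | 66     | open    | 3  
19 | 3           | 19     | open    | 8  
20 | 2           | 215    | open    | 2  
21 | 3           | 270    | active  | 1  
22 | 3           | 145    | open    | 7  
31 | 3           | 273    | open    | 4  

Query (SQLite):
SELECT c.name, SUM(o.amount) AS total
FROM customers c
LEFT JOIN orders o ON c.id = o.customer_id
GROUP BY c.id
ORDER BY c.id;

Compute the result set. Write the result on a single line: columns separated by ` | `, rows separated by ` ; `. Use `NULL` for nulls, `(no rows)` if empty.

Kira | 339 ; Pia | 615 ; Alice | 961

LEFT JOIN keeps every customers row; unmatched ones get NULL for orders columns.
Group by customers.id and compute SUM(o.amount). SUM over an all-NULL group is NULL.
  1: ids {10, 15} → SUM(o.amount)=339
  2: ids {12, 13, 20} → SUM(o.amount)=615
  3: ids {7, 19, 21, 22, 31} → SUM(o.amount)=961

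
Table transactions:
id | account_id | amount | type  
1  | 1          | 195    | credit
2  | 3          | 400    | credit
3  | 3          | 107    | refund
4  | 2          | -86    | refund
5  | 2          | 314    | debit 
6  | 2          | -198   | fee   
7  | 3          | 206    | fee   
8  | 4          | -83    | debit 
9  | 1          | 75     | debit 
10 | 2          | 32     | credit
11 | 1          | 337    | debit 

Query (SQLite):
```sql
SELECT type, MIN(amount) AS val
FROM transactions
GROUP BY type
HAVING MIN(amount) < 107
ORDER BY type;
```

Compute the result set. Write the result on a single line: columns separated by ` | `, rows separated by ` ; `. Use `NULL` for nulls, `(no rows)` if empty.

credit | 32 ; debit | -83 ; fee | -198 ; refund | -86

Partition transactions by type; compute MIN(amount) within each group.
HAVING: keep groups where MIN(amount) < 107.
  credit: ids {1, 2, 10} → MIN(amount)=32
  debit: ids {5, 8, 9, 11} → MIN(amount)=-83
  fee: ids {6, 7} → MIN(amount)=-198
  refund: ids {3, 4} → MIN(amount)=-86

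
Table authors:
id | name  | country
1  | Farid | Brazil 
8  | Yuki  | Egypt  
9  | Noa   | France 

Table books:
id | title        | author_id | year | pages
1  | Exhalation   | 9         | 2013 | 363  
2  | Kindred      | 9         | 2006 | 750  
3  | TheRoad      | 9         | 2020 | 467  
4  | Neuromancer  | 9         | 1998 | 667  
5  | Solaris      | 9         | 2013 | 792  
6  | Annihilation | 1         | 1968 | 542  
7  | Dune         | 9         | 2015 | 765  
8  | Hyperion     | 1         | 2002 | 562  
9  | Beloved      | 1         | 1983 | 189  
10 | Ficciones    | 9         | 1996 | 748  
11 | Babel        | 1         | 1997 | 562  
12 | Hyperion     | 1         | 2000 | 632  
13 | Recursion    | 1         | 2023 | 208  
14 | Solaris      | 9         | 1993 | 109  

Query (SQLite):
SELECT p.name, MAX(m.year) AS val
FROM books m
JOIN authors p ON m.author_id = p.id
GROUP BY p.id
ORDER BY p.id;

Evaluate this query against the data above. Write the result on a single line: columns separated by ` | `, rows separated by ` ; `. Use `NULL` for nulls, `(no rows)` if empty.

Farid | 2023 ; Noa | 2020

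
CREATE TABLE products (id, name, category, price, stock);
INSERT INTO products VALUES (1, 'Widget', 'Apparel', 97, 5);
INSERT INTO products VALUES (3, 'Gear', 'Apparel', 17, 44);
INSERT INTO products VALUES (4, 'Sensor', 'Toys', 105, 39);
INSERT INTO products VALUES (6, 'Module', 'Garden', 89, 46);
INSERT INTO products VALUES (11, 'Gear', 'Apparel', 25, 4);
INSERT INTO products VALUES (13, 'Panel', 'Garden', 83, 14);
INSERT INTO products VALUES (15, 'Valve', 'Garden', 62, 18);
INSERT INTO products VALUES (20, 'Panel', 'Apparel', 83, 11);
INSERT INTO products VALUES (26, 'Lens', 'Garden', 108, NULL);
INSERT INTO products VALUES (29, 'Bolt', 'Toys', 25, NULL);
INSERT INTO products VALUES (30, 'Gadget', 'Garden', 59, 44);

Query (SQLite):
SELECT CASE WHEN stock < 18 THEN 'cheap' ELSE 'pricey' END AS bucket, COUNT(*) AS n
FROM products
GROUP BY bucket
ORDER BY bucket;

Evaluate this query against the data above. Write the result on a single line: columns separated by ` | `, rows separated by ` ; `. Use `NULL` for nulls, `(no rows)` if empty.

Bucket rows by stock < 18 → 'cheap' else 'pricey'; count each bucket.
NULL < 18 is unknown, so NULL stock falls into ELSE → 'pricey'.

cheap | 4 ; pricey | 7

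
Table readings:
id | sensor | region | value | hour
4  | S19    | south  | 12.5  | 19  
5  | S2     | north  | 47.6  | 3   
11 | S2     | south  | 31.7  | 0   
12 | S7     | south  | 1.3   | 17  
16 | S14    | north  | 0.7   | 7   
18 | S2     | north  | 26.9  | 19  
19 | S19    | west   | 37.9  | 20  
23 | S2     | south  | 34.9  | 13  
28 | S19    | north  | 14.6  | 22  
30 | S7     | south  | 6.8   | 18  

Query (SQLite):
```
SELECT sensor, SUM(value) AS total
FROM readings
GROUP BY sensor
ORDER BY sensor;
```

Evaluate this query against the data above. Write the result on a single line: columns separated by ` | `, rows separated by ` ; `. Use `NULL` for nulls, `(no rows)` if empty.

S14 | 0.7 ; S19 | 65 ; S2 | 141.1 ; S7 | 8.1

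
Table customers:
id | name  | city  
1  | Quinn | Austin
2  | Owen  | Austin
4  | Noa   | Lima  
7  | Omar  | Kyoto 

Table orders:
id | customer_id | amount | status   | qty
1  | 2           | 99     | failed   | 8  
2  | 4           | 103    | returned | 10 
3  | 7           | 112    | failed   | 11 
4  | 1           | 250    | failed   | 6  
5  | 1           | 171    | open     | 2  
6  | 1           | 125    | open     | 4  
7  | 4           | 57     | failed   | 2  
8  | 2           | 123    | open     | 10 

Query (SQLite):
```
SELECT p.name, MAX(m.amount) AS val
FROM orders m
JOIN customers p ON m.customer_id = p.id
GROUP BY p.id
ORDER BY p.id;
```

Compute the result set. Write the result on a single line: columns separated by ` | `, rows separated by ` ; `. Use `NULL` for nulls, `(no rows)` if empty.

Quinn | 250 ; Owen | 123 ; Noa | 103 ; Omar | 112

Join each orders row to its customers via customer_id.
Group joined rows by customers.id; compute MAX(m.amount) per group.
  1: ids {4, 5, 6} → MAX(m.amount)=250
  2: ids {1, 8} → MAX(m.amount)=123
  4: ids {2, 7} → MAX(m.amount)=103
  7: ids {3} → MAX(m.amount)=112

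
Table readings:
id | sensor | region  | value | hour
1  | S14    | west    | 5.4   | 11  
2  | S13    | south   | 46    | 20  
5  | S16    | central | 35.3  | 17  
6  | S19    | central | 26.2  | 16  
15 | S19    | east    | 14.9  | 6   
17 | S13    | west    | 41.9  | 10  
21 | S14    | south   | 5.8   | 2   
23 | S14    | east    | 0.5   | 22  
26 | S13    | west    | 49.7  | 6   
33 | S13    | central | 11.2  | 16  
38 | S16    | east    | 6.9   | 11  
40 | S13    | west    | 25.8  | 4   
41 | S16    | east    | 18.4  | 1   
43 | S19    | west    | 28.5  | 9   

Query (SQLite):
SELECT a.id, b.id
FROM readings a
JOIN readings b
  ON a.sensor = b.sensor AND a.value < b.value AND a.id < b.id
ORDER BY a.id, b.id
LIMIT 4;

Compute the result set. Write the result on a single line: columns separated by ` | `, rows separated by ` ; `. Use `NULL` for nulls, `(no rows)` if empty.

1 | 21 ; 2 | 26 ; 6 | 43 ; 15 | 43

Pairs (a,b) with same sensor, a.value < b.value, a.id < b.id.
sensor groups: S13:{2,17,26,33,40} S14:{1,21,23} S16:{5,38,41} S19:{6,15,43}
Ordered by (a.id, b.id); first 4.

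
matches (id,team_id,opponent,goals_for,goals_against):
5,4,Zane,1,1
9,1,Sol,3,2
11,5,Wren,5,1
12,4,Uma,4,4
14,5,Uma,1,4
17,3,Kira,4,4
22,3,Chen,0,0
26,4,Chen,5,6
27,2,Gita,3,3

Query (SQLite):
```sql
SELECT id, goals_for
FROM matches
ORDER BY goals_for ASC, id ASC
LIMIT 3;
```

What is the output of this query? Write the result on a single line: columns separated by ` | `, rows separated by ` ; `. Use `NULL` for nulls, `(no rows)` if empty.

22 | 0 ; 5 | 1 ; 14 | 1

Sort by goals_for asc, tiebreak id asc: (0, id=22), (1, id=5), (1, id=14), (3, id=9), (3, id=27), (4, id=12) …. Take first 3.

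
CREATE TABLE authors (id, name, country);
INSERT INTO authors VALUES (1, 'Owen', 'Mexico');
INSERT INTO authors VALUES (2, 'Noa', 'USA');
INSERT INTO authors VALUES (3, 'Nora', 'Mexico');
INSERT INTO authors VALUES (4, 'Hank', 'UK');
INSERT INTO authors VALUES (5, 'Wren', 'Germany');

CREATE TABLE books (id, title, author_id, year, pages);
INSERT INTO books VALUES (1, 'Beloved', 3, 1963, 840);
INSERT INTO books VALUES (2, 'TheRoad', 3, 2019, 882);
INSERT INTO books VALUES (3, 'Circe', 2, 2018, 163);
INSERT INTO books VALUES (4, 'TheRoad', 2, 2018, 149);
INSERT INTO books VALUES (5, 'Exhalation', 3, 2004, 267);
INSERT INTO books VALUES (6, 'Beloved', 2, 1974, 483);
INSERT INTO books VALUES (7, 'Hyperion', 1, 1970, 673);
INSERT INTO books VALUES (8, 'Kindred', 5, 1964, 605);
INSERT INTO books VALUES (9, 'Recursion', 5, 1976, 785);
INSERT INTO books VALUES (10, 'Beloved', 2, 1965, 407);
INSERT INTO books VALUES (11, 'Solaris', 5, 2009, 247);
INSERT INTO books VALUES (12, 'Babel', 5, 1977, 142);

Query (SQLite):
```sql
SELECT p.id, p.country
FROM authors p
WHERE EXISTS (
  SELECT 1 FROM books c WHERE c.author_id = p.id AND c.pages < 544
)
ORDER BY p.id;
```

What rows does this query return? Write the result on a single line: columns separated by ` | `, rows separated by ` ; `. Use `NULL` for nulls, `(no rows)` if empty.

2 | USA ; 3 | Mexico ; 5 | Germany

For each authors row, check whether any books with matching author_id has pages < 544.
Keep rows where that is true.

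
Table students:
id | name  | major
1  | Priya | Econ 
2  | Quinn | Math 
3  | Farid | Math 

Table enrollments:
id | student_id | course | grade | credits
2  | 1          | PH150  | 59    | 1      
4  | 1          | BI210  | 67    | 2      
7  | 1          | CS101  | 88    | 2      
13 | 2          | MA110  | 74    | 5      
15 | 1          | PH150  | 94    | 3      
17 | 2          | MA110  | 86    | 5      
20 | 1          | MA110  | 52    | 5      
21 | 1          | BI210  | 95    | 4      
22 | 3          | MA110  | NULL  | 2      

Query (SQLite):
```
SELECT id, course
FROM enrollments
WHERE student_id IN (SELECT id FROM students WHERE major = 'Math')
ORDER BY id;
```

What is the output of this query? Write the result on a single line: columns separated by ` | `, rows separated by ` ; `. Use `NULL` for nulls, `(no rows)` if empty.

13 | MA110 ; 17 | MA110 ; 22 | MA110

Inner query: students.id where major = 'Math'.
Outer: keep enrollments rows whose student_id is in that set.
Inner query → {2, 3}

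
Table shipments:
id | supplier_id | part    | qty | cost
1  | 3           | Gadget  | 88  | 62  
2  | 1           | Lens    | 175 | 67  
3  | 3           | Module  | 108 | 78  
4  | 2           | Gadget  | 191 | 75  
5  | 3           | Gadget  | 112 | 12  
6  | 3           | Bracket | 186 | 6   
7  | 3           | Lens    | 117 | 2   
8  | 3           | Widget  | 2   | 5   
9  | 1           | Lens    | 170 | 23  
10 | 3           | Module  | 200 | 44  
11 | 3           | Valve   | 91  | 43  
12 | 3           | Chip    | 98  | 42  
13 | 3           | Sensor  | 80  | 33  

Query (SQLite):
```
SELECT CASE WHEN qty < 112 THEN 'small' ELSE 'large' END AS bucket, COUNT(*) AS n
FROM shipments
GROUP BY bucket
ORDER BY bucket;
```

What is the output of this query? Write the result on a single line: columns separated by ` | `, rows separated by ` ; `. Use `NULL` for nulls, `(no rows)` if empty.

large | 7 ; small | 6

Bucket rows by qty < 112 → 'small' else 'large'; count each bucket.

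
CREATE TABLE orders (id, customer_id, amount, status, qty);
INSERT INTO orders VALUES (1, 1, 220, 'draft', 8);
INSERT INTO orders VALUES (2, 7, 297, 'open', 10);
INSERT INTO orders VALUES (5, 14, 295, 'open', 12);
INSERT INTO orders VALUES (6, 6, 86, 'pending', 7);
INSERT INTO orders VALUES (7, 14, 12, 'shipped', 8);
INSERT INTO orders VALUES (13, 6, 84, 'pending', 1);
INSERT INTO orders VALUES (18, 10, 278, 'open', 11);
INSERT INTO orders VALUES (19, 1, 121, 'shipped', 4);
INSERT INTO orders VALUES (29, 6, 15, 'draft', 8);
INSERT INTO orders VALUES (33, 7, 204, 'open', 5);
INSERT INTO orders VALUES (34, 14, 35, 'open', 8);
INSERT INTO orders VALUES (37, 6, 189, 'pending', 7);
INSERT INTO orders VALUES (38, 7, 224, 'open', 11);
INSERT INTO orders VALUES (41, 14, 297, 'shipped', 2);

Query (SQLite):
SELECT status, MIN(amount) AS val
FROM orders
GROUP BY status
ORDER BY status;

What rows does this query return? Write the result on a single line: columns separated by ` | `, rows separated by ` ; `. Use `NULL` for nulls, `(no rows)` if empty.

draft | 15 ; open | 35 ; pending | 84 ; shipped | 12

Partition orders by status; compute MIN(amount) within each group.
  draft: ids {1, 29} → MIN(amount)=15
  open: ids {2, 5, 18, 33, 34, 38} → MIN(amount)=35
  pending: ids {6, 13, 37} → MIN(amount)=84
  shipped: ids {7, 19, 41} → MIN(amount)=12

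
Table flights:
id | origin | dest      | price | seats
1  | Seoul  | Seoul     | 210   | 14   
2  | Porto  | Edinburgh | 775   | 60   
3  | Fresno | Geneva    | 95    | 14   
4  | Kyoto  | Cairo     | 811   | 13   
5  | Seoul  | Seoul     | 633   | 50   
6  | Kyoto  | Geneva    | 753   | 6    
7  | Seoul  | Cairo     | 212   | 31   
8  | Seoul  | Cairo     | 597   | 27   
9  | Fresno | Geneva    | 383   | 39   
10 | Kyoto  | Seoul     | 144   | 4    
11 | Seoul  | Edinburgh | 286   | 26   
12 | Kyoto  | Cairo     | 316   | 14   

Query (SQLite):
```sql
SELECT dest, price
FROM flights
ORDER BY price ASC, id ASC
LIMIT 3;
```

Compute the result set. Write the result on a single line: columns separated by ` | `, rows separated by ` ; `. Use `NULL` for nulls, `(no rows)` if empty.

Sort by price asc, tiebreak id asc: (95, id=3), (144, id=10), (210, id=1), (212, id=7), (286, id=11), (316, id=12) …. Take first 3.

Geneva | 95 ; Seoul | 144 ; Seoul | 210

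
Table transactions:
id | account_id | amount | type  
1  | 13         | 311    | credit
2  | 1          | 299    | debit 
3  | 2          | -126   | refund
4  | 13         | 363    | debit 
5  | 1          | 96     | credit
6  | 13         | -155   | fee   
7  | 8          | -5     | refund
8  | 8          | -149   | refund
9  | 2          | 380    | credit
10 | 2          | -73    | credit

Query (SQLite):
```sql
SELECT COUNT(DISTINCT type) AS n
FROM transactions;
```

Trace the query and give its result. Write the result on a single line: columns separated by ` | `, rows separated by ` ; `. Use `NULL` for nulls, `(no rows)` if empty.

4

Count distinct non-NULL type values.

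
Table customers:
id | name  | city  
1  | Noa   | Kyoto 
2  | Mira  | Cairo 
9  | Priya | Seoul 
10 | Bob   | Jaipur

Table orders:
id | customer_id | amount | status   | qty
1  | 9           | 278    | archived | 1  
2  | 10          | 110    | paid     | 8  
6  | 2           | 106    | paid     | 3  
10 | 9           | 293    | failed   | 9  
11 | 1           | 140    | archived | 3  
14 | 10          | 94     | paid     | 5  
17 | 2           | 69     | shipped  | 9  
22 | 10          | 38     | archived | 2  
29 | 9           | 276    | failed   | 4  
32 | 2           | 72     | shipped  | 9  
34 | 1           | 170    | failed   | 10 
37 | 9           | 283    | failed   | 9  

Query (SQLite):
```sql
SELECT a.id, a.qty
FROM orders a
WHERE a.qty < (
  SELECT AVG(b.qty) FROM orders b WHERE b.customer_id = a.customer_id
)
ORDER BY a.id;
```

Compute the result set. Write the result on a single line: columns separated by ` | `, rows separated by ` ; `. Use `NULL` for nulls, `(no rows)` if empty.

1 | 1 ; 6 | 3 ; 11 | 3 ; 22 | 2 ; 29 | 4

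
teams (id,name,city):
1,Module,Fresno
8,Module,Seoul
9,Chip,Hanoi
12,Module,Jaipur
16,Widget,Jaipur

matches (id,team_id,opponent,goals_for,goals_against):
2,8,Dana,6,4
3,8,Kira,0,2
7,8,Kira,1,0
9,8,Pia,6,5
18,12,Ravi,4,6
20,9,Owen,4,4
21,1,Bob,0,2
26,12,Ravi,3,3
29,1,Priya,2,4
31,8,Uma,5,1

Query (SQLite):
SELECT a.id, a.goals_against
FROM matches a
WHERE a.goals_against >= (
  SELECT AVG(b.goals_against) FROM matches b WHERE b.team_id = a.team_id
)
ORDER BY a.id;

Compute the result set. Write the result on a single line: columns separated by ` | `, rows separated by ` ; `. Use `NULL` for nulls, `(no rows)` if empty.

For each matches row a, compute AVG(goals_against) over rows sharing a.team_id.
Keep row a if a.goals_against >= that per-group AVG.
  team_id=1: AVG(goals_against) = 3.0
  team_id=8: AVG(goals_against) = 2.4
  team_id=9: AVG(goals_against) = 4.0
  team_id=12: AVG(goals_against) = 4.5

2 | 4 ; 9 | 5 ; 18 | 6 ; 20 | 4 ; 29 | 4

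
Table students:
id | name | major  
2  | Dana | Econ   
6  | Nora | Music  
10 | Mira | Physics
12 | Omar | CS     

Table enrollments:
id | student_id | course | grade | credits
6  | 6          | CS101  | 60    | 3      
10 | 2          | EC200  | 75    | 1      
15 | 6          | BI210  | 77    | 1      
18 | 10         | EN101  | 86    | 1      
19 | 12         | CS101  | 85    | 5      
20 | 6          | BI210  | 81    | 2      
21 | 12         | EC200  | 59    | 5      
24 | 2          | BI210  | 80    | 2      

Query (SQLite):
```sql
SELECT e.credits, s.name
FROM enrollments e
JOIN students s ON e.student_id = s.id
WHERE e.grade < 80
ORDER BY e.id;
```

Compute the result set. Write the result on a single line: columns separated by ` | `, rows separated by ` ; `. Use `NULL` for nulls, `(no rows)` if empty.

3 | Nora ; 1 | Dana ; 1 | Nora ; 5 | Omar

Each enrollments row matches the students row where student_id = students.id.
Then keep rows with e.grade < 80.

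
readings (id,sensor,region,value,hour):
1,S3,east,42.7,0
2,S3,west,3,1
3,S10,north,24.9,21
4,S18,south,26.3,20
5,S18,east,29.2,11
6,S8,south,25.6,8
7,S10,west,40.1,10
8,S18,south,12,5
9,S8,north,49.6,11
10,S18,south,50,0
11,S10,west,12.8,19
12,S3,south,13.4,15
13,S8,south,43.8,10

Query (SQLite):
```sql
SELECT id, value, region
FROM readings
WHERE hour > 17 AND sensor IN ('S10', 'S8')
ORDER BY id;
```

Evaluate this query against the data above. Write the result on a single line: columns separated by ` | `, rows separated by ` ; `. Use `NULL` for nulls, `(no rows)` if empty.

3 | 24.9 | north ; 11 | 12.8 | west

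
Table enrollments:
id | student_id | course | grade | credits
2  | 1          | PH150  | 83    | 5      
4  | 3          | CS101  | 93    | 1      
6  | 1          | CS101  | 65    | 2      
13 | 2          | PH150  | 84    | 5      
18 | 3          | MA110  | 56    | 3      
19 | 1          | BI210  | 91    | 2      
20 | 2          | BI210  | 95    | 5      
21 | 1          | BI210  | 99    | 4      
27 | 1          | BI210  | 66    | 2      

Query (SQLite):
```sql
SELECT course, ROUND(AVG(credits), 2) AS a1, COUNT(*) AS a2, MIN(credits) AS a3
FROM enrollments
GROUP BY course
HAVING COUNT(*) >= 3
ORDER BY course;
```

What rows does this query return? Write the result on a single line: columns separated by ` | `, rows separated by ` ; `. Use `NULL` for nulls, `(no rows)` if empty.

Group enrollments by course.
Per group compute: ROUND(AVG(credits), 2), COUNT(*), MIN(credits).
HAVING: drop groups with fewer than 3 rows.
  BI210: ids {19, 20, 21, 27} → ROUND(AVG(credits), 2)=3.25, COUNT(*)=4, MIN(credits)=2
  CS101: ids {4, 6} → ROUND(AVG(credits), 2)=1.5, COUNT(*)=2, MIN(credits)=1
  MA110: ids {18} → ROUND(AVG(credits), 2)=3, COUNT(*)=1, MIN(credits)=3
  PH150: ids {2, 13} → ROUND(AVG(credits), 2)=5, COUNT(*)=2, MIN(credits)=5

BI210 | 3.25 | 4 | 2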